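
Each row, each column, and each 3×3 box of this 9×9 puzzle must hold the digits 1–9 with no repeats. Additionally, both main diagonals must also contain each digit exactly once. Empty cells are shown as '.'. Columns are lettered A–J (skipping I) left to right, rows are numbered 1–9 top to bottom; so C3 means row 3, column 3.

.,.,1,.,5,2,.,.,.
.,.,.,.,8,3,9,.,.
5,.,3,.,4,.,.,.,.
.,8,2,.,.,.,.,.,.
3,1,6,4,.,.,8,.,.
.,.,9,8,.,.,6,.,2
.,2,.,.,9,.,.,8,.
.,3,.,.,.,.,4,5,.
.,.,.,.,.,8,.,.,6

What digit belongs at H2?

6

A1 = 8 (hidden single in row 1).
J2 = 5 (hidden single in row 2).
J3 = 8 (hidden single in row 3).
E5 = 2 (hidden single in row 5).
F5 = 5 (hidden single in row 5).
A2 = 2 (hidden single in row 2).
H3 = 2 (hidden single in row 3).
G4 = 5 (hidden single in row 4).
B6 = 5 (hidden single in row 6).
D8 = 2 (hidden single in row 8).
C8 = 8 (hidden single in row 8).
G9 = 2 (hidden single in row 9).
F7 = 4 (hidden single in column 6).
G1 = 3 (hidden single in column 7).
B2 = 4 (hidden single in main diagonal).
D4 = 9 (hidden single in main diagonal).
C2 = 7 (sole candidate).
C7 = 5 (sole candidate).
C9 = 4 (sole candidate).
B1 = 9 (hidden single in row 1).
B3 = 6 (sole candidate).
B9 = 7 (sole candidate).
F3 = 9 (hidden single in row 3).
D9 = 5 (hidden single in row 9).
D7 = 3 (hidden single in column 4).
E9 = 1 (sole candidate).
A9 = 9 (sole candidate).
H9 = 3 (sole candidate).
E6 = 3 (hidden single in row 6).
J4 = 3 (hidden single in row 4).
A7 = 6 (hidden single in row 7).
A8 = 1 (sole candidate).
J8 = 9 (hidden single in row 8).
J5 = 7 (sole candidate).
J7 = 1 (sole candidate).
J1 = 4 (sole candidate).
H5 = 9 (sole candidate).
G7 = 7 (sole candidate).
G3 = 1 (sole candidate).
F6 = 1 (sole candidate).
H6 = 4 (sole candidate).
H2 = 6: row 2 has {2,3,4,5,7,8,9}; col 8 has {2,3,4,5,8,9}; box has {1,2,3,4,5,8,9}; anti-diagonal has {1,2,3,4,5,8,9} → only 6 remains.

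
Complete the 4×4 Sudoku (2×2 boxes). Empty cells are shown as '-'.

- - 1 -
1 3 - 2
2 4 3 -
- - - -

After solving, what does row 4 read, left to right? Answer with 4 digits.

r1c1 = 4: row 1 has {1}; col 1 has {1,2}; box has {1,3} → only 4 remains.
r1c2 = 2: row 1 has {1,4}; col 2 has {3,4}; box has {1,3,4} → only 2 remains.
r1c4 = 3: row 1 has {1,2,4}; col 4 has {2}; box has {1,2} → only 3 remains.
r2c3 = 4: row 2 has {1,2,3}; col 3 has {1,3}; box has {1,2,3} → only 4 remains.
r3c4 = 1: row 3 has {2,3,4}; col 4 has {2,3}; box has {3} → only 1 remains.
r4c1 = 3: row 4 has {}; col 1 has {1,2,4}; box has {2,4} → only 3 remains.
r4c2 = 1: row 4 has {3}; col 2 has {2,3,4}; box has {2,3,4} → only 1 remains.
r4c3 = 2: row 4 has {1,3}; col 3 has {1,3,4}; box has {1,3} → only 2 remains.
r4c4 = 4: row 4 has {1,2,3}; col 4 has {1,2,3}; box has {1,2,3} → only 4 remains.

3124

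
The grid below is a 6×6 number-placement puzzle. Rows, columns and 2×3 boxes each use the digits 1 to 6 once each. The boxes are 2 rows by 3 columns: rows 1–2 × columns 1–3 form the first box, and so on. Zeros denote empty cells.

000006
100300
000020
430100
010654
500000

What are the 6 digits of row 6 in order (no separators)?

r2c5 = 4: row 2 has {1,3}; col 5 has {2,5}; box has {3,6} → only 4 remains.
r3c1 = 6: row 3 has {2}; col 1 has {1,4,5}; box has {3,4} → only 6 remains.
r3c2 = 5: row 3 has {2,6}; col 2 has {1,3}; box has {3,4,6} → only 5 remains.
r3c3 = 1: row 3 has {2,5,6}; col 3 has {}; box has {3,4,5,6} → only 1 remains.
r3c4 = 4: row 3 has {1,2,5,6}; col 4 has {1,3,6}; box has {1,2} → only 4 remains.
r3c6 = 3: row 3 has {1,2,4,5,6}; col 6 has {4,6}; box has {1,2,4} → only 3 remains.
r4c3 = 2: row 4 has {1,3,4}; col 3 has {1}; box has {1,3,4,5,6} → only 2 remains.
r4c5 = 6: row 4 has {1,2,3,4}; col 5 has {2,4,5}; box has {1,2,3,4} → only 6 remains.
r4c6 = 5: row 4 has {1,2,3,4,6}; col 6 has {3,4,6}; box has {1,2,3,4,6} → only 5 remains.
r5c3 = 3: row 5 has {1,4,5,6}; col 3 has {1,2}; box has {1,5} → only 3 remains.
r6c4 = 2: row 6 has {5}; col 4 has {1,3,4,6}; box has {4,5,6} → only 2 remains.
r6c6 = 1: row 6 has {2,5}; col 6 has {3,4,5,6}; box has {2,4,5,6} → only 1 remains.
r1c4 = 5: row 1 has {6}; col 4 has {1,2,3,4,6}; box has {3,4,6} → only 5 remains.
r1c5 = 1: row 1 has {5,6}; col 5 has {2,4,5,6}; box has {3,4,5,6} → only 1 remains.
r2c6 = 2: row 2 has {1,3,4}; col 6 has {1,3,4,5,6}; box has {1,3,4,5,6} → only 2 remains.
r5c1 = 2: row 5 has {1,3,4,5,6}; col 1 has {1,4,5,6}; box has {1,3,5} → only 2 remains.
r6c5 = 3: row 6 has {1,2,5}; col 5 has {1,2,4,5,6}; box has {1,2,4,5,6} → only 3 remains.
r1c1 = 3: row 1 has {1,5,6}; col 1 has {1,2,4,5,6}; box has {1} → only 3 remains.
r1c3 = 4: row 1 has {1,3,5,6}; col 3 has {1,2,3}; box has {1,3} → only 4 remains.
r2c2 = 6: row 2 has {1,2,3,4}; col 2 has {1,3,5}; box has {1,3,4} → only 6 remains.
r2c3 = 5: row 2 has {1,2,3,4,6}; col 3 has {1,2,3,4}; box has {1,3,4,6} → only 5 remains.
r6c2 = 4: row 6 has {1,2,3,5}; col 2 has {1,3,5,6}; box has {1,2,3,5} → only 4 remains.
r6c3 = 6: row 6 has {1,2,3,4,5}; col 3 has {1,2,3,4,5}; box has {1,2,3,4,5} → only 6 remains.

546231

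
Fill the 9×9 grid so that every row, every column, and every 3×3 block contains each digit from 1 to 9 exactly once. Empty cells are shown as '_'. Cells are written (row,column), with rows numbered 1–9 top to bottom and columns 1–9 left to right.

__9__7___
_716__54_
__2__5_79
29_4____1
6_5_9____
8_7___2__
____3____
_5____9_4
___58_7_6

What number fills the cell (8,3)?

8

(2,1) = 3: row 2 has {1,4,5,6,7}; col 1 has {2,6,8}; box has {1,2,7,9} → only 3 remains.
(2,5) = 2: row 2 has {1,3,4,5,6,7}; col 5 has {3,8,9}; box has {5,6,7} → only 2 remains.
(2,9) = 8: row 2 has {1,2,3,4,5,6,7}; col 9 has {1,4,6,9}; box has {4,5,7,9} → only 8 remains.
(3,1) = 4: row 3 has {2,5,7,9}; col 1 has {2,3,6,8}; box has {1,2,3,7,9} → only 4 remains.
(3,5) = 1: row 3 has {2,4,5,7,9}; col 5 has {2,3,8,9}; box has {2,5,6,7} → only 1 remains.
(4,3) = 3: row 4 has {1,2,4,9}; col 3 has {1,2,5,7,9}; box has {2,5,6,7,8,9} → only 3 remains.
(9,3) = 4: row 9 has {5,6,7,8}; col 3 has {1,2,3,5,7,9}; box has {5} → only 4 remains.
(1,1) = 5: row 1 has {7,9}; col 1 has {2,3,4,6,8}; box has {1,2,3,4,7,9} → only 5 remains.
(1,5) = 4: row 1 has {5,7,9}; col 5 has {1,2,3,8,9}; box has {1,2,5,6,7} → only 4 remains.
(2,6) = 9: row 2 has {1,2,3,4,5,6,7,8}; col 6 has {5,7}; box has {1,2,4,5,6,7} → only 9 remains.
(4,5) = 7: in row 4, 7 can only go here (every other open cell in that row sees a 7).
(8,5) = 6: row 8 has {4,5,9}; col 5 has {1,2,3,4,7,8,9}; box has {3,5,8} → only 6 remains.
(6,5) = 5: row 6 has {2,7,8}; col 5 has {1,2,3,4,6,7,8,9}; box has {4,7,9} → only 5 remains.
(6,9) = 3: row 6 has {2,5,7,8}; col 9 has {1,4,6,8,9}; box has {1,2} → only 3 remains.
(8,3) = 8: row 8 has {4,5,6,9}; col 3 has {1,2,3,4,5,7,9}; box has {4,5} → only 8 remains.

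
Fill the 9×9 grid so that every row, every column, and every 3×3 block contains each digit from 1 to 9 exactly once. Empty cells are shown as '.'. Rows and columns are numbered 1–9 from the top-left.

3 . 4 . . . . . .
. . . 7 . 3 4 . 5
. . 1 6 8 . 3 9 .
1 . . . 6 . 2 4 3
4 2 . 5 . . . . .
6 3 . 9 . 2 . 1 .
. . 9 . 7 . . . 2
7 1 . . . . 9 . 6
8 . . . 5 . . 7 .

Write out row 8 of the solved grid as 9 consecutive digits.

713428956

r3c9 = 7: row 3 has {1,3,6,8,9}; col 9 has {2,3,5,6}; box has {3,4,5,9} → only 7 remains.
r4c4 = 8: row 4 has {1,2,3,4,6}; col 4 has {5,6,7,9}; box has {2,5,6,9} → only 8 remains.
r4c6 = 7: row 4 has {1,2,3,4,6,8}; col 6 has {2,3}; box has {2,5,6,8,9} → only 7 remains.
r5c6 = 1: row 5 has {2,4,5}; col 6 has {2,3,7}; box has {2,5,6,7,8,9} → only 1 remains.
r6c5 = 4: row 6 has {1,2,3,6,9}; col 5 has {5,6,7,8}; box has {1,2,5,6,7,8,9} → only 4 remains.
r6c9 = 8: row 6 has {1,2,3,4,6,9}; col 9 has {2,3,5,6,7}; box has {1,2,3,4} → only 8 remains.
r7c1 = 5: row 7 has {2,7,9}; col 1 has {1,3,4,6,7,8}; box has {1,7,8,9} → only 5 remains.
r9c7 = 1: row 9 has {5,7,8}; col 7 has {2,3,4,9}; box has {2,6,7,9} → only 1 remains.
r9c9 = 4: row 9 has {1,5,7,8}; col 9 has {2,3,5,6,7,8}; box has {1,2,6,7,9} → only 4 remains.
r1c9 = 1: row 1 has {3,4}; col 9 has {2,3,4,5,6,7,8}; box has {3,4,5,7,9} → only 1 remains.
r3c1 = 2: row 3 has {1,3,6,7,8,9}; col 1 has {1,3,4,5,6,7,8}; box has {1,3,4} → only 2 remains.
r3c2 = 5: row 3 has {1,2,3,6,7,8,9}; col 2 has {1,2,3}; box has {1,2,3,4} → only 5 remains.
r3c6 = 4: row 3 has {1,2,3,5,6,7,8,9}; col 6 has {1,2,3,7}; box has {3,6,7,8} → only 4 remains.
r4c2 = 9: row 4 has {1,2,3,4,6,7,8}; col 2 has {1,2,3,5}; box has {1,2,3,4,6} → only 9 remains.
r4c3 = 5: row 4 has {1,2,3,4,6,7,8,9}; col 3 has {1,4,9}; box has {1,2,3,4,6,9} → only 5 remains.
r5c5 = 3: row 5 has {1,2,4,5}; col 5 has {4,5,6,7,8}; box has {1,2,4,5,6,7,8,9} → only 3 remains.
r5c8 = 6: row 5 has {1,2,3,4,5}; col 8 has {1,4,7,9}; box has {1,2,3,4,8} → only 6 remains.
r5c9 = 9: row 5 has {1,2,3,4,5,6}; col 9 has {1,2,3,4,5,6,7,8}; box has {1,2,3,4,6,8} → only 9 remains.
r6c3 = 7: row 6 has {1,2,3,4,6,8,9}; col 3 has {1,4,5,9}; box has {1,2,3,4,5,6,9} → only 7 remains.
r6c7 = 5: row 6 has {1,2,3,4,6,7,8,9}; col 7 has {1,2,3,4,9}; box has {1,2,3,4,6,8,9} → only 5 remains.
r7c7 = 8: row 7 has {2,5,7,9}; col 7 has {1,2,3,4,5,9}; box has {1,2,4,6,7,9} → only 8 remains.
r7c8 = 3: row 7 has {2,5,7,8,9}; col 8 has {1,4,6,7,9}; box has {1,2,4,6,7,8,9} → only 3 remains.
r8c5 = 2: row 8 has {1,6,7,9}; col 5 has {3,4,5,6,7,8}; box has {5,7} → only 2 remains.
r8c6 = 8: row 8 has {1,2,6,7,9}; col 6 has {1,2,3,4,7}; box has {2,5,7} → only 8 remains.
r8c8 = 5: row 8 has {1,2,6,7,8,9}; col 8 has {1,3,4,6,7,9}; box has {1,2,3,4,6,7,8,9} → only 5 remains.
r9c2 = 6: row 9 has {1,4,5,7,8}; col 2 has {1,2,3,5,9}; box has {1,5,7,8,9} → only 6 remains.
r9c4 = 3: row 9 has {1,4,5,6,7,8}; col 4 has {5,6,7,8,9}; box has {2,5,7,8} → only 3 remains.
r9c6 = 9: row 9 has {1,3,4,5,6,7,8}; col 6 has {1,2,3,4,7,8}; box has {2,3,5,7,8} → only 9 remains.
r1c4 = 2: row 1 has {1,3,4}; col 4 has {3,5,6,7,8,9}; box has {3,4,6,7,8} → only 2 remains.
r1c5 = 9: row 1 has {1,2,3,4}; col 5 has {2,3,4,5,6,7,8}; box has {2,3,4,6,7,8} → only 9 remains.
r1c6 = 5: row 1 has {1,2,3,4,9}; col 6 has {1,2,3,4,7,8,9}; box has {2,3,4,6,7,8,9} → only 5 remains.
r1c7 = 6: row 1 has {1,2,3,4,5,9}; col 7 has {1,2,3,4,5,8,9}; box has {1,3,4,5,7,9} → only 6 remains.
r1c8 = 8: row 1 has {1,2,3,4,5,6,9}; col 8 has {1,3,4,5,6,7,9}; box has {1,3,4,5,6,7,9} → only 8 remains.
r2c1 = 9: row 2 has {3,4,5,7}; col 1 has {1,2,3,4,5,6,7,8}; box has {1,2,3,4,5} → only 9 remains.
r2c2 = 8: row 2 has {3,4,5,7,9}; col 2 has {1,2,3,5,6,9}; box has {1,2,3,4,5,9} → only 8 remains.
r2c3 = 6: row 2 has {3,4,5,7,8,9}; col 3 has {1,4,5,7,9}; box has {1,2,3,4,5,8,9} → only 6 remains.
r2c5 = 1: row 2 has {3,4,5,6,7,8,9}; col 5 has {2,3,4,5,6,7,8,9}; box has {2,3,4,5,6,7,8,9} → only 1 remains.
r2c8 = 2: row 2 has {1,3,4,5,6,7,8,9}; col 8 has {1,3,4,5,6,7,8,9}; box has {1,3,4,5,6,7,8,9} → only 2 remains.
r5c3 = 8: row 5 has {1,2,3,4,5,6,9}; col 3 has {1,4,5,6,7,9}; box has {1,2,3,4,5,6,7,9} → only 8 remains.
r5c7 = 7: row 5 has {1,2,3,4,5,6,8,9}; col 7 has {1,2,3,4,5,6,8,9}; box has {1,2,3,4,5,6,8,9} → only 7 remains.
r7c2 = 4: row 7 has {2,3,5,7,8,9}; col 2 has {1,2,3,5,6,8,9}; box has {1,5,6,7,8,9} → only 4 remains.
r7c4 = 1: row 7 has {2,3,4,5,7,8,9}; col 4 has {2,3,5,6,7,8,9}; box has {2,3,5,7,8,9} → only 1 remains.
r7c6 = 6: row 7 has {1,2,3,4,5,7,8,9}; col 6 has {1,2,3,4,5,7,8,9}; box has {1,2,3,5,7,8,9} → only 6 remains.
r8c3 = 3: row 8 has {1,2,5,6,7,8,9}; col 3 has {1,4,5,6,7,8,9}; box has {1,4,5,6,7,8,9} → only 3 remains.
r8c4 = 4: row 8 has {1,2,3,5,6,7,8,9}; col 4 has {1,2,3,5,6,7,8,9}; box has {1,2,3,5,6,7,8,9} → only 4 remains.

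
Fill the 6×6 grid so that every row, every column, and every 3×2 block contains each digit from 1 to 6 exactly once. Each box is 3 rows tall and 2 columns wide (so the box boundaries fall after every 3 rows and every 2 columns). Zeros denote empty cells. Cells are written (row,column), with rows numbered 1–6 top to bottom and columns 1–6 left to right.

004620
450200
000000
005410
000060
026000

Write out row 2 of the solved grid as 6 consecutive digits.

451236

(2,5) = 3: row 2 has {2,4,5}; col 5 has {1,2,6}; box has {2} → only 3 remains.
(2,3) = 1: row 2 has {2,3,4,5}; col 3 has {4,5,6}; box has {2,4,6} → only 1 remains.
(2,6) = 6: row 2 has {1,2,3,4,5}; col 6 has {}; box has {2,3} → only 6 remains.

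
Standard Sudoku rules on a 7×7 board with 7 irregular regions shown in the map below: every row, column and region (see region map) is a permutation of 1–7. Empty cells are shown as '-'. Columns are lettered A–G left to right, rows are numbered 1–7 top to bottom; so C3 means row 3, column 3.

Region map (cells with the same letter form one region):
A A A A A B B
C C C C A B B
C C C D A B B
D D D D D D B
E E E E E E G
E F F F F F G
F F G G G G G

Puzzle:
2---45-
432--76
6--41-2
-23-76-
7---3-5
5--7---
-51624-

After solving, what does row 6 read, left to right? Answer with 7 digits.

D1 = 3: row 1 has {2,4,5}; col 4 has {4,6,7}; region has {1,2,4} → only 3 remains.
G1 = 1: row 1 has {2,3,4,5}; col 7 has {2,5,6}; region has {2,5,6,7} → only 1 remains.
E2 = 5: row 2 has {2,3,4,6,7}; col 5 has {1,2,3,4,7}; region has {1,2,3,4} → only 5 remains.
B3 = 7: row 3 has {1,2,4,6}; col 2 has {2,3,5}; region has {2,3,4,6} → only 7 remains.
C3 = 5: row 3 has {1,2,4,6,7}; col 3 has {1,2,3}; region has {2,3,4,6,7} → only 5 remains.
F3 = 3: row 3 has {1,2,4,5,6,7}; col 6 has {4,5,6,7}; region has {1,2,5,6,7} → only 3 remains.
A4 = 1: row 4 has {2,3,6,7}; col 1 has {2,4,5,6,7}; region has {2,3,4,6,7} → only 1 remains.
D4 = 5: row 4 has {1,2,3,6,7}; col 4 has {3,4,6,7}; region has {1,2,3,4,6,7} → only 5 remains.
G4 = 4: row 4 has {1,2,3,5,6,7}; col 7 has {1,2,5,6}; region has {1,2,3,5,6,7} → only 4 remains.
E6 = 6: row 6 has {5,7}; col 5 has {1,2,3,4,5,7}; region has {5,7} → only 6 remains.
G6 = 3: row 6 has {5,6,7}; col 7 has {1,2,4,5,6}; region has {1,2,4,5,6} → only 3 remains.
A7 = 3: row 7 has {1,2,4,5,6}; col 1 has {1,2,4,5,6,7}; region has {5,6,7} → only 3 remains.
G7 = 7: row 7 has {1,2,3,4,5,6}; col 7 has {1,2,3,4,5,6}; region has {1,2,3,4,5,6} → only 7 remains.
B1 = 6: row 1 has {1,2,3,4,5}; col 2 has {2,3,5,7}; region has {1,2,3,4,5} → only 6 remains.
C1 = 7: row 1 has {1,2,3,4,5,6}; col 3 has {1,2,3,5}; region has {1,2,3,4,5,6} → only 7 remains.
D2 = 1: row 2 has {2,3,4,5,6,7}; col 4 has {3,4,5,6,7}; region has {2,3,4,5,6,7} → only 1 remains.
D5 = 2: row 5 has {3,5,7}; col 4 has {1,3,4,5,6,7}; region has {3,5,7} → only 2 remains.
F5 = 1: row 5 has {2,3,5,7}; col 6 has {3,4,5,6,7}; region has {2,3,5,7} → only 1 remains.
C6 = 4: row 6 has {3,5,6,7}; col 3 has {1,2,3,5,7}; region has {3,5,6,7} → only 4 remains.
F6 = 2: row 6 has {3,4,5,6,7}; col 6 has {1,3,4,5,6,7}; region has {3,4,5,6,7} → only 2 remains.
B5 = 4: row 5 has {1,2,3,5,7}; col 2 has {2,3,5,6,7}; region has {1,2,3,5,7} → only 4 remains.
C5 = 6: row 5 has {1,2,3,4,5,7}; col 3 has {1,2,3,4,5,7}; region has {1,2,3,4,5,7} → only 6 remains.
B6 = 1: row 6 has {2,3,4,5,6,7}; col 2 has {2,3,4,5,6,7}; region has {2,3,4,5,6,7} → only 1 remains.

5147623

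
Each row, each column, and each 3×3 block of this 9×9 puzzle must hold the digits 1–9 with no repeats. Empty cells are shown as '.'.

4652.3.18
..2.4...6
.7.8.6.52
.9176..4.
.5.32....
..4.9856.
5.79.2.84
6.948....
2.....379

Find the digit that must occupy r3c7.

r1c5 = 7: row 1 has {1,2,3,4,5,6,8}; col 5 has {2,4,6,8,9}; box has {2,3,4,6,8} → only 7 remains.
r1c7 = 9: row 1 has {1,2,3,4,5,6,7,8}; col 7 has {3,5}; box has {1,2,5,6,8} → only 9 remains.
r2c7 = 7: row 2 has {2,4,6}; col 7 has {3,5,9}; box has {1,2,5,6,8,9} → only 7 remains.
r2c8 = 3: row 2 has {2,4,6,7}; col 8 has {1,4,5,6,7,8}; box has {1,2,5,6,7,8,9} → only 3 remains.
r3c3 = 3: row 3 has {2,5,6,7,8}; col 3 has {1,2,4,5,7,9}; box has {2,4,5,6,7} → only 3 remains.
r3c5 = 1: row 3 has {2,3,5,6,7,8}; col 5 has {2,4,6,7,8,9}; box has {2,3,4,6,7,8} → only 1 remains.
r3c7 = 4: row 3 has {1,2,3,5,6,7,8}; col 7 has {3,5,7,9}; box has {1,2,3,5,6,7,8,9} → only 4 remains.

4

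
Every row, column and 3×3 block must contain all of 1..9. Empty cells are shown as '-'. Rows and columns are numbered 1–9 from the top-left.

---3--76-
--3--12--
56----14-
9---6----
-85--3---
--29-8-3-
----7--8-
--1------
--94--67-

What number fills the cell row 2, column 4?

6

row 2, column 4 = 6: in row 2, 6 can only go here (every other open cell in that row sees a 6).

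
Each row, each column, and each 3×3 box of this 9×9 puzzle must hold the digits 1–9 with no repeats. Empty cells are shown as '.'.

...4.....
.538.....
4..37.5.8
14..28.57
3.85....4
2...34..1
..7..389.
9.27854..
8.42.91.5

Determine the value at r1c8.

r9c5 = 6 (sole candidate).
r7c4 = 1 (sole candidate).
r7c5 = 4 (sole candidate).
r9c2 = 3 (sole candidate).
r9c8 = 7 (sole candidate).
r7c2 = 6 (sole candidate).
r7c9 = 2 (sole candidate).
r8c2 = 1 (sole candidate).
r7c1 = 5 (sole candidate).
r1c5 = 5 (hidden single in row 1).
r1c2 = 8 (hidden single in row 1).
r2c8 = 4 (hidden single in row 2).
r4c7 = 3 (hidden single in row 4).
r6c3 = 5 (hidden single in row 6).
r6c2 = 7 (hidden single in row 6).
r6c8 = 8 (hidden single in row 6).
r5c2 = 9 (sole candidate).
r5c5 = 1 (sole candidate).
r2c5 = 9 (sole candidate).
r2c9 = 6 (sole candidate).
r3c2 = 2 (sole candidate).
r3c8 = 1 (sole candidate).
r4c3 = 6 (sole candidate).
r4c4 = 9 (sole candidate).
r6c4 = 6 (sole candidate).
r6c7 = 9 (sole candidate).
r8c9 = 3 (sole candidate).
r1c9 = 9 (sole candidate).
r2c1 = 7 (sole candidate).
r2c7 = 2 (sole candidate).
r3c3 = 9 (sole candidate).
r3c6 = 6 (sole candidate).
r5c6 = 7 (sole candidate).
r5c7 = 6 (sole candidate).
r5c8 = 2 (sole candidate).
r8c8 = 6 (sole candidate).
r1c1 = 6 (sole candidate).
r1c3 = 1 (sole candidate).
r1c6 = 2 (sole candidate).
r1c7 = 7 (sole candidate).
r1c8 = 3: row 1 has {1,2,4,5,6,7,8,9}; col 8 has {1,2,4,5,6,7,8,9}; box has {1,2,4,5,6,7,8,9} → only 3 remains.

3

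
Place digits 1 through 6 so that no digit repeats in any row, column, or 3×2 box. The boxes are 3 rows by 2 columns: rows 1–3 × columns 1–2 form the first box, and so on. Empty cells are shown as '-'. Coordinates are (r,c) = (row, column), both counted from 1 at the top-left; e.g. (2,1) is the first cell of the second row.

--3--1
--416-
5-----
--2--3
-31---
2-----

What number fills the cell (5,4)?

(2,1) = 3 (sole candidate).
(2,2) = 2 (sole candidate).
(2,6) = 5 (sole candidate).
(3,3) = 6 (sole candidate).
(3,4) = 2 (sole candidate).
(3,6) = 4 (sole candidate).
(6,3) = 5 (sole candidate).
(6,6) = 6 (sole candidate).
(1,4) = 5 (sole candidate).
(1,5) = 2 (sole candidate).
(3,2) = 1 (sole candidate).
(3,5) = 3 (sole candidate).
(5,6) = 2 (sole candidate).
(6,2) = 4 (sole candidate).
(6,4) = 3 (sole candidate).
(6,5) = 1 (sole candidate).
(1,2) = 6 (sole candidate).
(4,2) = 5 (sole candidate).
(4,5) = 4 (sole candidate).
(5,1) = 6 (sole candidate).
(5,4) = 4: row 5 has {1,2,3,6}; col 4 has {1,2,3,5}; box has {1,2,3,5} → only 4 remains.

4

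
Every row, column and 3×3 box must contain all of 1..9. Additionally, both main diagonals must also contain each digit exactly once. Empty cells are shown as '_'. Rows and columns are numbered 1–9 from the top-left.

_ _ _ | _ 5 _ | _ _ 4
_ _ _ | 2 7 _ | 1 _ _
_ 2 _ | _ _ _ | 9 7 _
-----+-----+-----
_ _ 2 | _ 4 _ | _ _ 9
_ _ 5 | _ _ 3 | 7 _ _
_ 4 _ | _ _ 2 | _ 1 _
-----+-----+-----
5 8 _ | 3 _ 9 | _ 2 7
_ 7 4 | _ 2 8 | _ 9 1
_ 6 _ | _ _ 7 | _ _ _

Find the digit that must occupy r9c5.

1

r7c3 = 1 (sole candidate).
r7c5 = 6 (sole candidate).
r7c7 = 4 (sole candidate).
r8c1 = 3 (sole candidate).
r8c4 = 5 (sole candidate).
r8c7 = 6 (sole candidate).
r9c1 = 2 (sole candidate).
r9c3 = 9 (sole candidate).
r9c5 = 1: row 9 has {2,6,7,9}; col 5 has {2,4,5,6,7}; box has {2,3,5,6,7,8,9} → only 1 remains.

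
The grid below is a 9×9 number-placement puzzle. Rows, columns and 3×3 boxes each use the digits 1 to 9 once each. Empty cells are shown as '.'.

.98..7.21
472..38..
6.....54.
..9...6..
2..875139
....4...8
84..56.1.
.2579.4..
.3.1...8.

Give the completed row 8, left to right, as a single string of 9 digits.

R1C5 = 6: row 1 has {1,2,7,8,9}; col 5 has {4,5,7,9}; box has {3,7} → only 6 remains.
R1C7 = 3: row 1 has {1,2,6,7,8,9}; col 7 has {1,4,5,6,8}; box has {1,2,4,5,8} → only 3 remains.
R2C5 = 1: row 2 has {2,3,4,7,8}; col 5 has {4,5,6,7,9}; box has {3,6,7} → only 1 remains.
R2C9 = 6: row 2 has {1,2,3,4,7,8}; col 9 has {1,8,9}; box has {1,2,3,4,5,8} → only 6 remains.
R3C2 = 1: row 3 has {4,5,6}; col 2 has {2,3,4,7,9}; box has {2,4,6,7,8,9} → only 1 remains.
R3C3 = 3: row 3 has {1,4,5,6}; col 3 has {2,5,8,9}; box has {1,2,4,6,7,8,9} → only 3 remains.
R3C9 = 7: row 3 has {1,3,4,5,6}; col 9 has {1,6,8,9}; box has {1,2,3,4,5,6,8} → only 7 remains.
R5C2 = 6: row 5 has {1,2,3,5,7,8,9}; col 2 has {1,2,3,4,7,9}; box has {2,9} → only 6 remains.
R5C3 = 4: row 5 has {1,2,3,5,6,7,8,9}; col 3 has {2,3,5,8,9}; box has {2,6,9} → only 4 remains.
R6C2 = 5: row 6 has {4,8}; col 2 has {1,2,3,4,6,7,9}; box has {2,4,6,9} → only 5 remains.
R6C8 = 7: row 6 has {4,5,8}; col 8 has {1,2,3,4,8}; box has {1,3,6,8,9} → only 7 remains.
R7C3 = 7: row 7 has {1,4,5,6,8}; col 3 has {2,3,4,5,8,9}; box has {2,3,4,5,8} → only 7 remains.
R8C1 = 1: row 8 has {2,4,5,7,9}; col 1 has {2,4,6,8}; box has {2,3,4,5,7,8} → only 1 remains.
R8C6 = 8: row 8 has {1,2,4,5,7,9}; col 6 has {3,5,6,7}; box has {1,5,6,7,9} → only 8 remains.
R8C8 = 6: row 8 has {1,2,4,5,7,8,9}; col 8 has {1,2,3,4,7,8}; box has {1,4,8} → only 6 remains.
R8C9 = 3: row 8 has {1,2,4,5,6,7,8,9}; col 9 has {1,6,7,8,9}; box has {1,4,6,8} → only 3 remains.

125798463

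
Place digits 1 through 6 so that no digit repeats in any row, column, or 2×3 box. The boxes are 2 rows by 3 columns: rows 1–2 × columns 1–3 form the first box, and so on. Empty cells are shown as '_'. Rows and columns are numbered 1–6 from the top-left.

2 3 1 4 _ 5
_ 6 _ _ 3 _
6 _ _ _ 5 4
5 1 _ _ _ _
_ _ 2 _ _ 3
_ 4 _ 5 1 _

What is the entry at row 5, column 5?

row 1, column 5 = 6: row 1 has {1,2,3,4,5}; col 5 has {1,3,5}; box has {3,4,5} → only 6 remains.
row 2, column 1 = 4: row 2 has {3,6}; col 1 has {2,5,6}; box has {1,2,3,6} → only 4 remains.
row 2, column 3 = 5: row 2 has {3,4,6}; col 3 has {1,2}; box has {1,2,3,4,6} → only 5 remains.
row 3, column 2 = 2: row 3 has {4,5,6}; col 2 has {1,3,4,6}; box has {1,5,6} → only 2 remains.
row 3, column 3 = 3: row 3 has {2,4,5,6}; col 3 has {1,2,5}; box has {1,2,5,6} → only 3 remains.
row 3, column 4 = 1: row 3 has {2,3,4,5,6}; col 4 has {4,5}; box has {4,5} → only 1 remains.
row 4, column 3 = 4: row 4 has {1,5}; col 3 has {1,2,3,5}; box has {1,2,3,5,6} → only 4 remains.
row 4, column 5 = 2: row 4 has {1,4,5}; col 5 has {1,3,5,6}; box has {1,4,5} → only 2 remains.
row 4, column 6 = 6: row 4 has {1,2,4,5}; col 6 has {3,4,5}; box has {1,2,4,5} → only 6 remains.
row 5, column 1 = 1: row 5 has {2,3}; col 1 has {2,4,5,6}; box has {2,4} → only 1 remains.
row 5, column 2 = 5: row 5 has {1,2,3}; col 2 has {1,2,3,4,6}; box has {1,2,4} → only 5 remains.
row 5, column 4 = 6: row 5 has {1,2,3,5}; col 4 has {1,4,5}; box has {1,3,5} → only 6 remains.
row 5, column 5 = 4: row 5 has {1,2,3,5,6}; col 5 has {1,2,3,5,6}; box has {1,3,5,6} → only 4 remains.

4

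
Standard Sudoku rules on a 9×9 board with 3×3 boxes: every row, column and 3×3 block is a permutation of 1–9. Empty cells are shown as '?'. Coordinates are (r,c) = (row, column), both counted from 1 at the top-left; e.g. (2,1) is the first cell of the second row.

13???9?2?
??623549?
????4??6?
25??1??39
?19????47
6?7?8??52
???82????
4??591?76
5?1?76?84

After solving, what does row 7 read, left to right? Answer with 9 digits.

763824915

(1,5) = 6: row 1 has {1,2,3,9}; col 5 has {1,2,3,4,7,8,9}; box has {2,3,4,5,9} → only 6 remains.
(5,5) = 5: row 5 has {1,4,7,9}; col 5 has {1,2,3,4,6,7,8,9}; box has {1,8} → only 5 remains.
(6,2) = 4: row 6 has {2,5,6,7,8}; col 2 has {1,3,5}; box has {1,2,5,6,7,9} → only 4 remains.
(6,6) = 3: row 6 has {2,4,5,6,7,8}; col 6 has {1,5,6,9}; box has {1,5,8} → only 3 remains.
(6,7) = 1: row 6 has {2,3,4,5,6,7,8}; col 7 has {4}; box has {2,3,4,5,7,9} → only 1 remains.
(7,3) = 3: row 7 has {2,8}; col 3 has {1,6,7,9}; box has {1,4,5} → only 3 remains.
(7,6) = 4: row 7 has {2,3,8}; col 6 has {1,3,5,6,9}; box has {1,2,5,6,7,8,9} → only 4 remains.
(7,8) = 1: row 7 has {2,3,4,8}; col 8 has {2,3,4,5,6,7,8,9}; box has {4,6,7,8} → only 1 remains.
(7,9) = 5: row 7 has {1,2,3,4,8}; col 9 has {2,4,6,7,9}; box has {1,4,6,7,8} → only 5 remains.
(9,4) = 3: row 9 has {1,4,5,6,7,8}; col 4 has {2,5,8}; box has {1,2,4,5,6,7,8,9} → only 3 remains.
(1,4) = 7: row 1 has {1,2,3,6,9}; col 4 has {2,3,5,8}; box has {2,3,4,5,6,9} → only 7 remains.
(1,9) = 8: row 1 has {1,2,3,6,7,9}; col 9 has {2,4,5,6,7,9}; box has {2,4,6,9} → only 8 remains.
(2,9) = 1: row 2 has {2,3,4,5,6,9}; col 9 has {2,4,5,6,7,8,9}; box has {2,4,6,8,9} → only 1 remains.
(3,4) = 1: row 3 has {4,6}; col 4 has {2,3,5,7,8}; box has {2,3,4,5,6,7,9} → only 1 remains.
(3,6) = 8: row 3 has {1,4,6}; col 6 has {1,3,4,5,6,9}; box has {1,2,3,4,5,6,7,9} → only 8 remains.
(3,9) = 3: row 3 has {1,4,6,8}; col 9 has {1,2,4,5,6,7,8,9}; box has {1,2,4,6,8,9} → only 3 remains.
(4,3) = 8: row 4 has {1,2,3,5,9}; col 3 has {1,3,6,7,9}; box has {1,2,4,5,6,7,9} → only 8 remains.
(4,6) = 7: row 4 has {1,2,3,5,8,9}; col 6 has {1,3,4,5,6,8,9}; box has {1,3,5,8} → only 7 remains.
(4,7) = 6: row 4 has {1,2,3,5,7,8,9}; col 7 has {1,4}; box has {1,2,3,4,5,7,9} → only 6 remains.
(5,1) = 3: row 5 has {1,4,5,7,9}; col 1 has {1,2,4,5,6}; box has {1,2,4,5,6,7,8,9} → only 3 remains.
(5,4) = 6: row 5 has {1,3,4,5,7,9}; col 4 has {1,2,3,5,7,8}; box has {1,3,5,7,8} → only 6 remains.
(5,6) = 2: row 5 has {1,3,4,5,6,7,9}; col 6 has {1,3,4,5,6,7,8,9}; box has {1,3,5,6,7,8} → only 2 remains.
(5,7) = 8: row 5 has {1,2,3,4,5,6,7,9}; col 7 has {1,4,6}; box has {1,2,3,4,5,6,7,9} → only 8 remains.
(6,4) = 9: row 6 has {1,2,3,4,5,6,7,8}; col 4 has {1,2,3,5,6,7,8}; box has {1,2,3,5,6,7,8} → only 9 remains.
(7,7) = 9: row 7 has {1,2,3,4,5,8}; col 7 has {1,4,6,8}; box has {1,4,5,6,7,8} → only 9 remains.
(8,3) = 2: row 8 has {1,4,5,6,7,9}; col 3 has {1,3,6,7,8,9}; box has {1,3,4,5} → only 2 remains.
(8,7) = 3: row 8 has {1,2,4,5,6,7,9}; col 7 has {1,4,6,8,9}; box has {1,4,5,6,7,8,9} → only 3 remains.
(9,2) = 9: row 9 has {1,3,4,5,6,7,8}; col 2 has {1,3,4,5}; box has {1,2,3,4,5} → only 9 remains.
(9,7) = 2: row 9 has {1,3,4,5,6,7,8,9}; col 7 has {1,3,4,6,8,9}; box has {1,3,4,5,6,7,8,9} → only 2 remains.
(1,7) = 5: row 1 has {1,2,3,6,7,8,9}; col 7 has {1,2,3,4,6,8,9}; box has {1,2,3,4,6,8,9} → only 5 remains.
(3,3) = 5: row 3 has {1,3,4,6,8}; col 3 has {1,2,3,6,7,8,9}; box has {1,3,6} → only 5 remains.
(3,7) = 7: row 3 has {1,3,4,5,6,8}; col 7 has {1,2,3,4,5,6,8,9}; box has {1,2,3,4,5,6,8,9} → only 7 remains.
(4,4) = 4: row 4 has {1,2,3,5,6,7,8,9}; col 4 has {1,2,3,5,6,7,8,9}; box has {1,2,3,5,6,7,8,9} → only 4 remains.
(7,1) = 7: row 7 has {1,2,3,4,5,8,9}; col 1 has {1,2,3,4,5,6}; box has {1,2,3,4,5,9} → only 7 remains.
(7,2) = 6: row 7 has {1,2,3,4,5,7,8,9}; col 2 has {1,3,4,5,9}; box has {1,2,3,4,5,7,9} → only 6 remains.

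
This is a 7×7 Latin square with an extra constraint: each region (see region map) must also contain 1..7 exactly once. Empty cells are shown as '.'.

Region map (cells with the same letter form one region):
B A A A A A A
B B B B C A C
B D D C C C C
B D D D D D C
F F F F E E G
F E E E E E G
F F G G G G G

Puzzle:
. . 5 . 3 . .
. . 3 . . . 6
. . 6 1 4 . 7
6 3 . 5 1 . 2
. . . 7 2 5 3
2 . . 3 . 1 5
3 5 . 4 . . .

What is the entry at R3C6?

3

R2C4 = 2: row 2 has {3,6}; col 4 has {1,3,4,5,7}; region has {3,6} → only 2 remains.
R2C5 = 5: row 2 has {2,3,6}; col 5 has {1,2,3,4}; region has {1,2,4,6,7} → only 5 remains.
R3C1 = 5: row 3 has {1,4,6,7}; col 1 has {2,3,6}; region has {2,3,6} → only 5 remains.
R3C2 = 2: row 3 has {1,4,5,6,7}; col 2 has {3,5}; region has {1,3,5,6} → only 2 remains.
R3C6 = 3: row 3 has {1,2,4,5,6,7}; col 6 has {1,5}; region has {1,2,4,5,6,7} → only 3 remains.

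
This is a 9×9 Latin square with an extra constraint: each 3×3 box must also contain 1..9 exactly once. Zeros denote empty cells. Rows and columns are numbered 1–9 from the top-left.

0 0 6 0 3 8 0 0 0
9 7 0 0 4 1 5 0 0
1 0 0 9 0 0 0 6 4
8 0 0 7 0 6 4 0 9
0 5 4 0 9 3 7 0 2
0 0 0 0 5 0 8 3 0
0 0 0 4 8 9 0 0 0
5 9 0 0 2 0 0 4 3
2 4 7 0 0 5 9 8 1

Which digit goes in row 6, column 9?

6

row 1, column 1 = 4 (sole candidate).
row 1, column 2 = 2 (sole candidate).
row 1, column 4 = 5 (sole candidate).
row 1, column 7 = 1 (sole candidate).
row 1, column 9 = 7 (sole candidate).
row 2, column 8 = 2 (sole candidate).
row 2, column 9 = 8 (sole candidate).
row 3, column 5 = 7 (sole candidate).
row 3, column 6 = 2 (sole candidate).
row 3, column 7 = 3 (sole candidate).
row 4, column 5 = 1 (sole candidate).
row 4, column 8 = 5 (sole candidate).
row 5, column 1 = 6 (sole candidate).
row 5, column 4 = 8 (sole candidate).
row 5, column 8 = 1 (sole candidate).
row 6, column 1 = 7 (sole candidate).
row 6, column 2 = 1 (sole candidate).
row 6, column 4 = 2 (sole candidate).
row 6, column 6 = 4 (sole candidate).
row 6, column 9 = 6: row 6 has {1,2,3,4,5,7,8}; col 9 has {1,2,3,4,7,8,9}; box has {1,2,3,4,5,7,8,9} → only 6 remains.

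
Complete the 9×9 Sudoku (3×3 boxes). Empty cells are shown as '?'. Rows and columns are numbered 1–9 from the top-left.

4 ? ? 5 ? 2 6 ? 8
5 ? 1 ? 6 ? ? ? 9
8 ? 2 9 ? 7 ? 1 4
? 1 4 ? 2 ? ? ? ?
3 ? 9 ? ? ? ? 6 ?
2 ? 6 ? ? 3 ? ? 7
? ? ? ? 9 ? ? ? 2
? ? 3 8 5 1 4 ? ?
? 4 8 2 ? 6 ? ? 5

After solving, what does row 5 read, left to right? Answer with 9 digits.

389745261

row 1, column 3 = 7 (sole candidate).
row 1, column 8 = 3 (sole candidate).
row 2, column 2 = 3 (sole candidate).
row 2, column 4 = 4 (sole candidate).
row 2, column 6 = 8 (sole candidate).
row 3, column 2 = 6 (sole candidate).
row 3, column 5 = 3 (sole candidate).
row 3, column 7 = 5 (sole candidate).
row 4, column 1 = 7 (sole candidate).
row 4, column 4 = 6 (sole candidate).
row 4, column 9 = 3 (sole candidate).
row 5, column 9 = 1: row 5 has {3,6,9}; col 9 has {2,3,4,5,7,8,9}; box has {3,6,7} → only 1 remains.
row 6, column 4 = 1 (sole candidate).
row 7, column 3 = 5 (sole candidate).
row 7, column 6 = 4 (sole candidate).
row 8, column 9 = 6 (sole candidate).
row 9, column 5 = 7 (sole candidate).
row 9, column 8 = 9 (sole candidate).
row 1, column 2 = 9 (sole candidate).
row 1, column 5 = 1 (sole candidate).
row 5, column 4 = 7: row 5 has {1,3,6,9}; col 4 has {1,2,4,5,6,8,9}; box has {1,2,3,6} → only 7 remains.
row 5, column 6 = 5: row 5 has {1,3,6,7,9}; col 6 has {1,2,3,4,6,7,8}; box has {1,2,3,6,7} → only 5 remains.
row 7, column 2 = 7 (sole candidate).
row 7, column 4 = 3 (sole candidate).
row 7, column 8 = 8 (sole candidate).
row 8, column 1 = 9 (sole candidate).
row 8, column 2 = 2 (sole candidate).
row 8, column 8 = 7 (sole candidate).
row 9, column 1 = 1 (sole candidate).
row 9, column 7 = 3 (sole candidate).
row 2, column 8 = 2 (sole candidate).
row 4, column 6 = 9 (sole candidate).
row 4, column 7 = 8 (sole candidate).
row 4, column 8 = 5 (sole candidate).
row 5, column 2 = 8: row 5 has {1,3,5,6,7,9}; col 2 has {1,2,3,4,6,7,9}; box has {1,2,3,4,6,7,9} → only 8 remains.
row 5, column 5 = 4: row 5 has {1,3,5,6,7,8,9}; col 5 has {1,2,3,5,6,7,9}; box has {1,2,3,5,6,7,9} → only 4 remains.
row 5, column 7 = 2: row 5 has {1,3,4,5,6,7,8,9}; col 7 has {3,4,5,6,8}; box has {1,3,5,6,7,8} → only 2 remains.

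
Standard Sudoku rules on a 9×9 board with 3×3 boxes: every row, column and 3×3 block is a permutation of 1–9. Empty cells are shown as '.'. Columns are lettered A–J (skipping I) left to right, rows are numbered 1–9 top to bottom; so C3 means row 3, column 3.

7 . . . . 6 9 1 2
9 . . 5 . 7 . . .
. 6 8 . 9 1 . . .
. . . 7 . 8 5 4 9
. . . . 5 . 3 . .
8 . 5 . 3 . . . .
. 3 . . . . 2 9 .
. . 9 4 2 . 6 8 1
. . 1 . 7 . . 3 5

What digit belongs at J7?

H2 = 6: row 2 has {5,7,9}; col 8 has {1,3,4,8,9}; box has {1,2,9} → only 6 remains.
F7 = 5: row 7 has {2,3,9}; col 6 has {1,6,7,8}; box has {2,4,7} → only 5 remains.
A8 = 5: row 8 has {1,2,4,6,8,9}; col 1 has {7,8,9}; box has {1,3,9} → only 5 remains.
B8 = 7: row 8 has {1,2,4,5,6,8,9}; col 2 has {3,6}; box has {1,3,5,9} → only 7 remains.
F8 = 3: row 8 has {1,2,4,5,6,7,8,9}; col 6 has {1,5,6,7,8}; box has {2,4,5,7} → only 3 remains.
F9 = 9: row 9 has {1,3,5,7}; col 6 has {1,3,5,6,7,8}; box has {2,3,4,5,7} → only 9 remains.
G9 = 4: row 9 has {1,3,5,7,9}; col 7 has {2,3,5,6,9}; box has {1,2,3,5,6,8,9} → only 4 remains.
G2 = 8: row 2 has {5,6,7,9}; col 7 has {2,3,4,5,6,9}; box has {1,2,6,9} → only 8 remains.
G3 = 7: row 3 has {1,6,8,9}; col 7 has {2,3,4,5,6,8,9}; box has {1,2,6,8,9} → only 7 remains.
H3 = 5: row 3 has {1,6,7,8,9}; col 8 has {1,3,4,6,8,9}; box has {1,2,6,7,8,9} → only 5 remains.
G6 = 1: row 6 has {3,5,8}; col 7 has {2,3,4,5,6,7,8,9}; box has {3,4,5,9} → only 1 remains.
J7 = 7: row 7 has {2,3,5,9}; col 9 has {1,2,5,9}; box has {1,2,3,4,5,6,8,9} → only 7 remains.

7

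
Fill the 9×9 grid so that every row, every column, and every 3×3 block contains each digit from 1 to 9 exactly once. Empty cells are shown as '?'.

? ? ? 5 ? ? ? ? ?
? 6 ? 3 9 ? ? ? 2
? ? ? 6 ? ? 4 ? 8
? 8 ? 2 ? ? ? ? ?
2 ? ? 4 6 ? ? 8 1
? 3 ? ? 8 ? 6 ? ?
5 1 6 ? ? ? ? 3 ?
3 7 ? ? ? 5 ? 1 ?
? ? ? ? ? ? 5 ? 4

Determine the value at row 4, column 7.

row 3, column 3 = 3: in row 3, 3 can only go here (every other open cell in that row sees a 3).
row 4, column 1 = 6: in row 4, 6 can only go here (every other open cell in that row sees a 6).
row 6, column 8 = 2: in row 6, 2 can only go here (every other open cell in that row sees a 2).
row 8, column 9 = 6: in row 8, 6 can only go here (every other open cell in that row sees a 6).
row 1, column 8 = 6: in row 1, 6 can only go here (every other open cell in that row sees a 6).
row 9, column 6 = 6: in row 9, 6 can only go here (every other open cell in that row sees a 6).
row 9, column 5 = 3: in row 9, 3 can only go here (every other open cell in that row sees a 3).
row 9, column 4 = 1: in row 9, 1 can only go here (every other open cell in that row sees a 1).
row 9, column 8 = 7: in row 9, 7 can only go here (every other open cell in that row sees a 7).
row 2, column 8 = 5: row 2 has {2,3,6,9}; col 8 has {1,2,3,6,7,8}; box has {2,4,6,8} → only 5 remains.
row 3, column 8 = 9: row 3 has {3,4,6,8}; col 8 has {1,2,3,5,6,7,8}; box has {2,4,5,6,8} → only 9 remains.
row 4, column 8 = 4: row 4 has {2,6,8}; col 8 has {1,2,3,5,6,7,8,9}; box has {1,2,6,8} → only 4 remains.
row 7, column 9 = 9: row 7 has {1,3,5,6}; col 9 has {1,2,4,6,8}; box has {1,3,4,5,6,7} → only 9 remains.
row 3, column 2 = 5: in row 3, 5 can only go here (every other open cell in that row sees a 5).
row 5, column 2 = 9: row 5 has {1,2,4,6,8}; col 2 has {1,3,5,6,7,8}; box has {2,3,6,8} → only 9 remains.
row 9, column 2 = 2: row 9 has {1,3,4,5,6,7}; col 2 has {1,3,5,6,7,8,9}; box has {1,3,5,6,7} → only 2 remains.
row 1, column 2 = 4: row 1 has {5,6}; col 2 has {1,2,3,5,6,7,8,9}; box has {3,5,6} → only 4 remains.
row 2, column 6 = 4: in row 2, 4 can only go here (every other open cell in that row sees a 4).
row 5, column 3 = 5: in row 5, 5 can only go here (every other open cell in that row sees a 5).
row 6, column 9 = 5: in row 6, 5 can only go here (every other open cell in that row sees a 5).
row 4, column 5 = 5: in row 4, 5 can only go here (every other open cell in that row sees a 5).
row 7, column 5 = 4: in row 7, 4 can only go here (every other open cell in that row sees a 4).
row 8, column 5 = 2: row 8 has {1,3,5,6,7}; col 5 has {3,4,5,6,8,9}; box has {1,3,4,5,6} → only 2 remains.
row 8, column 7 = 8: row 8 has {1,2,3,5,6,7}; col 7 has {4,5,6}; box has {1,3,4,5,6,7,9} → only 8 remains.
row 7, column 7 = 2: row 7 has {1,3,4,5,6,9}; col 7 has {4,5,6,8}; box has {1,3,4,5,6,7,8,9} → only 2 remains.
row 8, column 4 = 9: row 8 has {1,2,3,5,6,7,8}; col 4 has {1,2,3,4,5,6}; box has {1,2,3,4,5,6} → only 9 remains.
row 6, column 4 = 7: row 6 has {2,3,5,6,8}; col 4 has {1,2,3,4,5,6,9}; box has {2,4,5,6,8} → only 7 remains.
row 7, column 4 = 8: row 7 has {1,2,3,4,5,6,9}; col 4 has {1,2,3,4,5,6,7,9}; box has {1,2,3,4,5,6,9} → only 8 remains.
row 7, column 6 = 7: row 7 has {1,2,3,4,5,6,8,9}; col 6 has {4,5,6}; box has {1,2,3,4,5,6,8,9} → only 7 remains.
row 8, column 3 = 4: row 8 has {1,2,3,5,6,7,8,9}; col 3 has {3,5,6}; box has {1,2,3,5,6,7} → only 4 remains.
row 5, column 6 = 3: row 5 has {1,2,4,5,6,8,9}; col 6 has {4,5,6,7}; box has {2,4,5,6,7,8} → only 3 remains.
row 5, column 7 = 7: row 5 has {1,2,3,4,5,6,8,9}; col 7 has {2,4,5,6,8}; box has {1,2,4,5,6,8} → only 7 remains.
row 6, column 3 = 1: row 6 has {2,3,5,6,7,8}; col 3 has {3,4,5,6}; box has {2,3,5,6,8,9} → only 1 remains.
row 6, column 6 = 9: row 6 has {1,2,3,5,6,7,8}; col 6 has {3,4,5,6,7}; box has {2,3,4,5,6,7,8} → only 9 remains.
row 2, column 7 = 1: row 2 has {2,3,4,5,6,9}; col 7 has {2,4,5,6,7,8}; box has {2,4,5,6,8,9} → only 1 remains.
row 4, column 3 = 7: row 4 has {2,4,5,6,8}; col 3 has {1,3,4,5,6}; box has {1,2,3,5,6,8,9} → only 7 remains.
row 4, column 6 = 1: row 4 has {2,4,5,6,7,8}; col 6 has {3,4,5,6,7,9}; box has {2,3,4,5,6,7,8,9} → only 1 remains.
row 4, column 9 = 3: row 4 has {1,2,4,5,6,7,8}; col 9 has {1,2,4,5,6,8,9}; box has {1,2,4,5,6,7,8} → only 3 remains.
row 6, column 1 = 4: row 6 has {1,2,3,5,6,7,8,9}; col 1 has {2,3,5,6}; box has {1,2,3,5,6,7,8,9} → only 4 remains.
row 1, column 7 = 3: row 1 has {4,5,6}; col 7 has {1,2,4,5,6,7,8}; box has {1,2,4,5,6,8,9} → only 3 remains.
row 1, column 9 = 7: row 1 has {3,4,5,6}; col 9 has {1,2,3,4,5,6,8,9}; box has {1,2,3,4,5,6,8,9} → only 7 remains.
row 2, column 3 = 8: row 2 has {1,2,3,4,5,6,9}; col 3 has {1,3,4,5,6,7}; box has {3,4,5,6} → only 8 remains.
row 3, column 6 = 2: row 3 has {3,4,5,6,8,9}; col 6 has {1,3,4,5,6,7,9}; box has {3,4,5,6,9} → only 2 remains.
row 4, column 7 = 9: row 4 has {1,2,3,4,5,6,7,8}; col 7 has {1,2,3,4,5,6,7,8}; box has {1,2,3,4,5,6,7,8} → only 9 remains.

9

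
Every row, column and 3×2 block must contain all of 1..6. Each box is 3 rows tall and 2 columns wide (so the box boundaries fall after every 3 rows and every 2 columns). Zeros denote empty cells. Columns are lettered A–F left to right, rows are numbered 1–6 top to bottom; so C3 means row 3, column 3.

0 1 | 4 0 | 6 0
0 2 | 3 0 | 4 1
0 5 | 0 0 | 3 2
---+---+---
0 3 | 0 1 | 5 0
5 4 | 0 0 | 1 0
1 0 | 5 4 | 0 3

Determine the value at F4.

A1 = 3: row 1 has {1,4,6}; col 1 has {1,5}; box has {1,2,5} → only 3 remains.
F1 = 5: row 1 has {1,3,4,6}; col 6 has {1,2,3}; box has {1,2,3,4,6} → only 5 remains.
A2 = 6: row 2 has {1,2,3,4}; col 1 has {1,3,5}; box has {1,2,3,5} → only 6 remains.
D2 = 5: row 2 has {1,2,3,4,6}; col 4 has {1,4}; box has {3,4} → only 5 remains.
A3 = 4: row 3 has {2,3,5}; col 1 has {1,3,5,6}; box has {1,2,3,5,6} → only 4 remains.
D3 = 6: row 3 has {2,3,4,5}; col 4 has {1,4,5}; box has {3,4,5} → only 6 remains.
A4 = 2: row 4 has {1,3,5}; col 1 has {1,3,4,5,6}; box has {1,3,4,5} → only 2 remains.
C4 = 6: row 4 has {1,2,3,5}; col 3 has {3,4,5}; box has {1,4,5} → only 6 remains.
F4 = 4: row 4 has {1,2,3,5,6}; col 6 has {1,2,3,5}; box has {1,3,5} → only 4 remains.

4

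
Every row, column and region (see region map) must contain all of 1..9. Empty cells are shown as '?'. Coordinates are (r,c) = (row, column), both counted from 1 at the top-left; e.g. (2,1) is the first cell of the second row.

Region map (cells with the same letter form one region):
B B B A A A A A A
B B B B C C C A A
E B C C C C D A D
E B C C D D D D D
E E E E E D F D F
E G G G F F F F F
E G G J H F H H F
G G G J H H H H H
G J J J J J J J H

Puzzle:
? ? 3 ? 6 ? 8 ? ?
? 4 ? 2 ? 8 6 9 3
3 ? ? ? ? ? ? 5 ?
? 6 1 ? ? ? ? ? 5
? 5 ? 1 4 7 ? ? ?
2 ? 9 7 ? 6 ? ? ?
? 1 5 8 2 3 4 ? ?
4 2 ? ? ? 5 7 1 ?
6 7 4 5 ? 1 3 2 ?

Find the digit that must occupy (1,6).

2

(1,2) = 9 (sole candidate).
(1,4) = 4 (sole candidate).
(1,6) = 2: row 1 has {3,4,6,8,9}; col 6 has {1,3,5,6,7,8}; region has {3,4,5,6,8,9} → only 2 remains.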